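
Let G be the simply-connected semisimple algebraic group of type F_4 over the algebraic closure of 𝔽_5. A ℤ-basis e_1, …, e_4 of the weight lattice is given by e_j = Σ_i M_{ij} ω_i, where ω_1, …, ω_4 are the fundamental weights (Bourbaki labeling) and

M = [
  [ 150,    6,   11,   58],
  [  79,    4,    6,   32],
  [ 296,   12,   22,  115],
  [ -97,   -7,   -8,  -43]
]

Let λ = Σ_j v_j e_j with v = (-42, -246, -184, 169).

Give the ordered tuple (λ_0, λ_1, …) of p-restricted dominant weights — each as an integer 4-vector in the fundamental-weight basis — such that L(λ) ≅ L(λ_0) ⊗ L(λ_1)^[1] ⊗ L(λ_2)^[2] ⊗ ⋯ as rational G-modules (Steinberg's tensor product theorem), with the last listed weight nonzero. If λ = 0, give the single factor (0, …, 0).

Change of basis e → ω: c = M·v where v = (-42, -246, -184, 169):
  c_1 = (150)·(-42) + (6)·(-246) + (11)·(-184) + (58)·(169) = 2
  c_2 = (79)·(-42) + (4)·(-246) + (6)·(-184) + (32)·(169) = 2
  c_3 = (296)·(-42) + (12)·(-246) + (22)·(-184) + (115)·(169) = 3
  c_4 = (-97)·(-42) + (-7)·(-246) + (-8)·(-184) + (-43)·(169) = 1
p = 5; digits c_i = Σ_j d_{ij}·5^j, 0 ≤ d_{ij} < 5:
  c_1 = 2 = 2·5^0
  c_2 = 2 = 2·5^0
  c_3 = 3 = 3·5^0
  c_4 = 1 = 1·5^0
λ_0 = (2, 2, 3, 1)

((2, 2, 3, 1),)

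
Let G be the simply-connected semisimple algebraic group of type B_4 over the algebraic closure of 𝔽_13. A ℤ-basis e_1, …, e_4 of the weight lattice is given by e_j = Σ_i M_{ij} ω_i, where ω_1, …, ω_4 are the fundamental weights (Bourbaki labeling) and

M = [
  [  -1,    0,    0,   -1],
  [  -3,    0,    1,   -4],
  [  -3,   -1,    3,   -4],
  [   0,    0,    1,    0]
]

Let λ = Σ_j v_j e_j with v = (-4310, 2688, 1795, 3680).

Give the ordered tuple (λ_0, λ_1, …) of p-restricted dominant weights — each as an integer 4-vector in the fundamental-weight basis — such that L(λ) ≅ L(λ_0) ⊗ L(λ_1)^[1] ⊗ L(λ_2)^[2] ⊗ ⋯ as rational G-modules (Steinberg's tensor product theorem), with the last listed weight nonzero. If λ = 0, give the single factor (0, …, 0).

Change of basis e → ω: c = M·v where v = (-4310, 2688, 1795, 3680):
  c_1 = (-1)·(-4310) + 0·2688 + 0·1795 + (-1)·(3680) = 630
  c_2 = (-3)·(-4310) + 0·2688 + 1·1795 + (-4)·(3680) = 5
  c_3 = (-3)·(-4310) + (-1)·(2688) + 3·1795 + (-4)·(3680) = 907
  c_4 = (0)·(-4310) + 0·2688 + 1·1795 + 0·3680 = 1795
Base-13 expansion of each c_i:
  c_1 = 630 = 6·13^0 + 9·13^1 + 3·13^2
  c_2 = 5 = 5·13^0
  c_3 = 907 = 10·13^0 + 4·13^1 + 5·13^2
  c_4 = 1795 = 1·13^0 + 8·13^1 + 10·13^2
Factor λ_0 = (6, 5, 10, 1)
Factor λ_1 = (9, 0, 4, 8)
Factor λ_2 = (3, 0, 5, 10)

((6, 5, 10, 1), (9, 0, 4, 8), (3, 0, 5, 10))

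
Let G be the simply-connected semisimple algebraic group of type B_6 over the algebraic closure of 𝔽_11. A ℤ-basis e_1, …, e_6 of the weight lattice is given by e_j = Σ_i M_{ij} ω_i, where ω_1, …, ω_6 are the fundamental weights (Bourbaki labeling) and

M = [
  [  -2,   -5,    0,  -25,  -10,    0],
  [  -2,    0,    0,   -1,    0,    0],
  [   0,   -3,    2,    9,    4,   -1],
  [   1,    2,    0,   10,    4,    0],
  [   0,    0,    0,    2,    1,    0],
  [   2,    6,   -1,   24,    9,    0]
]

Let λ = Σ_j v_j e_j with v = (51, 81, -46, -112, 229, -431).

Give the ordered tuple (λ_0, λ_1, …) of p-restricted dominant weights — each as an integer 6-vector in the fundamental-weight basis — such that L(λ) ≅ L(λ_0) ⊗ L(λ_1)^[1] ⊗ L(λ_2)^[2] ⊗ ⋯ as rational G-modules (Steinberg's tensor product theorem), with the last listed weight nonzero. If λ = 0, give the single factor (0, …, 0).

((3, 10, 4, 9, 5, 7),)

In the fundamental-weight basis, λ has coordinates c = M·v (v = (51, 81, -46, -112, 229, -431)):
  c_1 = (-2)·(51) + (-5)·(81) + (0)·(-46) + (-25)·(-112) + (-10)·(229) + (0)·(-431) = 3
  c_2 = (-2)·(51) + (0)·(81) + (0)·(-46) + (-1)·(-112) + (0)·(229) + (0)·(-431) = 10
  c_3 = (0)·(51) + (-3)·(81) + (2)·(-46) + (9)·(-112) + (4)·(229) + (-1)·(-431) = 4
  c_4 = (1)·(51) + (2)·(81) + (0)·(-46) + (10)·(-112) + (4)·(229) + (0)·(-431) = 9
  c_5 = (0)·(51) + (0)·(81) + (0)·(-46) + (2)·(-112) + (1)·(229) + (0)·(-431) = 5
  c_6 = (2)·(51) + (6)·(81) + (-1)·(-46) + (24)·(-112) + (9)·(229) + (0)·(-431) = 7
Expand coordinatewise in base 11:
  c_1 = 3 = 3·11^0
  c_2 = 10 = 10·11^0
  c_3 = 4 = 4·11^0
  c_4 = 9 = 9·11^0
  c_5 = 5 = 5·11^0
  c_6 = 7 = 7·11^0
p-restricted factor λ_0 = (3, 10, 4, 9, 5, 7)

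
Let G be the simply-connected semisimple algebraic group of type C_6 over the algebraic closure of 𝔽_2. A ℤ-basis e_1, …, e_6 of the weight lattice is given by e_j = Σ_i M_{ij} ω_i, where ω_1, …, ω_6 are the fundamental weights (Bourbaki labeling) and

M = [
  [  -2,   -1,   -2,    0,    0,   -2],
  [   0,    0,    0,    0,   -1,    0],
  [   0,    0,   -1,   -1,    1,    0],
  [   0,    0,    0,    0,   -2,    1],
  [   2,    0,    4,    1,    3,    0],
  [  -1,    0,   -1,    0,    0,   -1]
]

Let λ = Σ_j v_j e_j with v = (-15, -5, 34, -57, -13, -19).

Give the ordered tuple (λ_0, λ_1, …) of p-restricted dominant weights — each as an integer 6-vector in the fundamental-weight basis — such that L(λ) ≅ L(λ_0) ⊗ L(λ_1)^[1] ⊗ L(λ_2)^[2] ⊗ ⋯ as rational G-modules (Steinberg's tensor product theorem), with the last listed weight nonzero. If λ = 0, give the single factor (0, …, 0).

((1, 1, 0, 1, 0, 0), (0, 0, 1, 1, 1, 0), (1, 1, 0, 1, 0, 0), (0, 1, 1, 0, 1, 0))

Converting to the ω-basis (c_i = row i of M dotted with v = (-15, -5, 34, -57, -13, -19)):
  c_1 = (-2)·(-15) + (-1)·(-5) + (-2)·(34) + (0)·(-57) + (0)·(-13) + (-2)·(-19) = 5
  c_2 = (0)·(-15) + (0)·(-5) + (0)·(34) + (0)·(-57) + (-1)·(-13) + (0)·(-19) = 13
  c_3 = (0)·(-15) + (0)·(-5) + (-1)·(34) + (-1)·(-57) + (1)·(-13) + (0)·(-19) = 10
  c_4 = (0)·(-15) + (0)·(-5) + (0)·(34) + (0)·(-57) + (-2)·(-13) + (1)·(-19) = 7
  c_5 = (2)·(-15) + (0)·(-5) + (4)·(34) + (1)·(-57) + (3)·(-13) + (0)·(-19) = 10
  c_6 = (-1)·(-15) + (0)·(-5) + (-1)·(34) + (0)·(-57) + (0)·(-13) + (-1)·(-19) = 0
Writing each c_i in base p = 2:
  c_1 = 5 = 1·2^0 + 0·2^1 + 1·2^2
  c_2 = 13 = 1·2^0 + 0·2^1 + 1·2^2 + 1·2^3
  c_3 = 10 = 0·2^0 + 1·2^1 + 0·2^2 + 1·2^3
  c_4 = 7 = 1·2^0 + 1·2^1 + 1·2^2
  c_5 = 10 = 0·2^0 + 1·2^1 + 0·2^2 + 1·2^3
  c_6 = 0
λ_0 = (1, 1, 0, 1, 0, 0)
λ_1 = (0, 0, 1, 1, 1, 0)
λ_2 = (1, 1, 0, 1, 0, 0)
λ_3 = (0, 1, 1, 0, 1, 0)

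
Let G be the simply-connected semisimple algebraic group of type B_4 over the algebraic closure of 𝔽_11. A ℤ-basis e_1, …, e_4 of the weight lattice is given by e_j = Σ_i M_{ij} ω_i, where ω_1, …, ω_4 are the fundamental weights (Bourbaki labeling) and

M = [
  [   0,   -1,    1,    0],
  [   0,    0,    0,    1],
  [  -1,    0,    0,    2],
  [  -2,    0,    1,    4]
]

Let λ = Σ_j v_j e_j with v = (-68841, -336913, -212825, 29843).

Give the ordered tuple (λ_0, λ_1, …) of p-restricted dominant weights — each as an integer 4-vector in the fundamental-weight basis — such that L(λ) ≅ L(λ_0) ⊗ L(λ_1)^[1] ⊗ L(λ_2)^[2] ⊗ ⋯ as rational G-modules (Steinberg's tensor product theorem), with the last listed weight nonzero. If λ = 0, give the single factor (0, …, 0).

ω-coordinates c = M·v, v = (-68841, -336913, -212825, 29843):
  c_1 = (0)·(-68841) + (-1)·(-336913) + (1)·(-212825) + 0·29843 = 124088
  c_2 = (0)·(-68841) + (0)·(-336913) + (0)·(-212825) + 1·29843 = 29843
  c_3 = (-1)·(-68841) + (0)·(-336913) + (0)·(-212825) + 2·29843 = 128527
  c_4 = (-2)·(-68841) + (0)·(-336913) + (1)·(-212825) + 4·29843 = 44229
p = 11; digits c_i = Σ_j d_{ij}·11^j, 0 ≤ d_{ij} < 11:
  c_1 = 124088 = 8·11^0 + 5·11^1 + 2·11^2 + 5·11^3 + 8·11^4
  c_2 = 29843 = 0·11^0 + 7·11^1 + 4·11^2 + 0·11^3 + 2·11^4
  c_3 = 128527 = 3·11^0 + 2·11^1 + 6·11^2 + 8·11^3 + 8·11^4
  c_4 = 44229 = 9·11^0 + 5·11^1 + 2·11^2 + 0·11^3 + 3·11^4
Factor λ_0 = (8, 0, 3, 9)
Factor λ_1 = (5, 7, 2, 5)
Factor λ_2 = (2, 4, 6, 2)
Factor λ_3 = (5, 0, 8, 0)
Factor λ_4 = (8, 2, 8, 3)

((8, 0, 3, 9), (5, 7, 2, 5), (2, 4, 6, 2), (5, 0, 8, 0), (8, 2, 8, 3))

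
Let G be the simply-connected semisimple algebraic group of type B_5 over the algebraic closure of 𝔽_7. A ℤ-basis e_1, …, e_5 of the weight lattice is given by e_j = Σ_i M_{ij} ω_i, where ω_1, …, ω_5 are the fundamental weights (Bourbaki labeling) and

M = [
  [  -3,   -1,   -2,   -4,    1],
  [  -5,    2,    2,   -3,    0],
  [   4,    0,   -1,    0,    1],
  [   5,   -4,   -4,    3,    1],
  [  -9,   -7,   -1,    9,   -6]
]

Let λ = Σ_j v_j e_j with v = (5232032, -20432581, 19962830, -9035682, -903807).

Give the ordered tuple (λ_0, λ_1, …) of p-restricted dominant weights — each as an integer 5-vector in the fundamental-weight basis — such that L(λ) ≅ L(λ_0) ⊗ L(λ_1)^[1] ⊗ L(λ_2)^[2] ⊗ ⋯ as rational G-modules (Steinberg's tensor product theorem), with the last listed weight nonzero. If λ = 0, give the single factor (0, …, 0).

Compute c_i = Σ_j M_{ij} v_j with v = (5232032, -20432581, 19962830, -9035682, -903807):
  c_1 = (-3)·(5232032) + (-1)·(-20432581) + (-2)·(19962830) + (-4)·(-9035682) + (1)·(-903807) = 49746
  c_2 = (-5)·(5232032) + (2)·(-20432581) + 2·19962830 + (-3)·(-9035682) + (0)·(-903807) = 7384
  c_3 = 4·5232032 + (0)·(-20432581) + (-1)·(19962830) + (0)·(-9035682) + (1)·(-903807) = 61491
  c_4 = 5·5232032 + (-4)·(-20432581) + (-4)·(19962830) + (3)·(-9035682) + (1)·(-903807) = 28311
  c_5 = (-9)·(5232032) + (-7)·(-20432581) + (-1)·(19962830) + (9)·(-9035682) + (-6)·(-903807) = 78653
Expand coordinatewise in base 7:
  c_1 = 49746 = 4·7^0 + 1·7^1 + 0·7^2 + 5·7^3 + 6·7^4 + 2·7^5
  c_2 = 7384 = 6·7^0 + 4·7^1 + 3·7^2 + 0·7^3 + 3·7^4
  c_3 = 61491 = 3·7^0 + 6·7^1 + 1·7^2 + 4·7^3 + 4·7^4 + 3·7^5
  c_4 = 28311 = 3·7^0 + 5·7^1 + 3·7^2 + 5·7^3 + 4·7^4 + 1·7^5
  c_5 = 78653 = 1·7^0 + 1·7^1 + 2·7^2 + 5·7^3 + 4·7^4 + 4·7^5
Factor λ_0 = (4, 6, 3, 3, 1)
Factor λ_1 = (1, 4, 6, 5, 1)
Factor λ_2 = (0, 3, 1, 3, 2)
Factor λ_3 = (5, 0, 4, 5, 5)
Factor λ_4 = (6, 3, 4, 4, 4)
Factor λ_5 = (2, 0, 3, 1, 4)

((4, 6, 3, 3, 1), (1, 4, 6, 5, 1), (0, 3, 1, 3, 2), (5, 0, 4, 5, 5), (6, 3, 4, 4, 4), (2, 0, 3, 1, 4))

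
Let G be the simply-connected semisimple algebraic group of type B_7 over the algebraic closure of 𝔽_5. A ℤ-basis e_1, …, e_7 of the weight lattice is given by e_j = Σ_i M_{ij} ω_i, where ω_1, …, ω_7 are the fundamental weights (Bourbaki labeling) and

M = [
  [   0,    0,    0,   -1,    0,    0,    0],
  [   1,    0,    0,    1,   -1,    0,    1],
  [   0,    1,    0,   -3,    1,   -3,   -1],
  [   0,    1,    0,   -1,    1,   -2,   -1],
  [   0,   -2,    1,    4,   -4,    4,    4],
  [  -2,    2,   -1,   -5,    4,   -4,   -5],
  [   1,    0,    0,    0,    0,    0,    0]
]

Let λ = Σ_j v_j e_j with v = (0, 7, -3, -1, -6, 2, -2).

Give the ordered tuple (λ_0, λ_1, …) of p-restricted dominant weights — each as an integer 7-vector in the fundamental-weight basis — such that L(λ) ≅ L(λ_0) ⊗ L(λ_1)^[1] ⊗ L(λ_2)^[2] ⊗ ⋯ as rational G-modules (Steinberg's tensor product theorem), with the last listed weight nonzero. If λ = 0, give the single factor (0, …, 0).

Change of basis e → ω: c = M·v where v = (0, 7, -3, -1, -6, 2, -2):
  c_1 = 0*0 + 0*7 + 0*-3 + -1*-1 + 0*-6 + 0*2 + 0*-2 = 1
  c_2 = 1*0 + 0*7 + 0*-3 + 1*-1 + -1*-6 + 0*2 + 1*-2 = 3
  c_3 = 0*0 + 1*7 + 0*-3 + -3*-1 + 1*-6 + -3*2 + -1*-2 = 0
  c_4 = 0*0 + 1*7 + 0*-3 + -1*-1 + 1*-6 + -2*2 + -1*-2 = 0
  c_5 = 0*0 + -2*7 + 1*-3 + 4*-1 + -4*-6 + 4*2 + 4*-2 = 3
  c_6 = -2*0 + 2*7 + -1*-3 + -5*-1 + 4*-6 + -4*2 + -5*-2 = 0
  c_7 = 1*0 + 0*7 + 0*-3 + 0*-1 + 0*-6 + 0*2 + 0*-2 = 0
Expand coordinatewise in base 5:
  c_1 = 1 = 1·5^0
  c_2 = 3 = 3·5^0
  c_3 = 0
  c_4 = 0
  c_5 = 3 = 3·5^0
  c_6 = 0
  c_7 = 0
Factor λ_0 = (1, 3, 0, 0, 3, 0, 0)

((1, 3, 0, 0, 3, 0, 0),)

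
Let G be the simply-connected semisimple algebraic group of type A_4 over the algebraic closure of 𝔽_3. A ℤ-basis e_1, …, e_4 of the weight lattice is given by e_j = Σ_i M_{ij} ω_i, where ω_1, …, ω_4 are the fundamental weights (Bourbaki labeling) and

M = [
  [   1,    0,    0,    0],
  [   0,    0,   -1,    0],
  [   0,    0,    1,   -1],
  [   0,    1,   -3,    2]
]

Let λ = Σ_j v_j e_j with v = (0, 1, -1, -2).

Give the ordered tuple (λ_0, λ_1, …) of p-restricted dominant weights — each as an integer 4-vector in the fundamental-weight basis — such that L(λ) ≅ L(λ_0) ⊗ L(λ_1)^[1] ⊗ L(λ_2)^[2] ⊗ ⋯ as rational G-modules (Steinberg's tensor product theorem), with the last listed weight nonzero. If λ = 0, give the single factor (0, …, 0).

((0, 1, 1, 0),)

ω-coordinates c = M·v, v = (0, 1, -1, -2):
  c_1 = 1*0 + 0*1 + 0*-1 + 0*-2 = 0
  c_2 = 0*0 + 0*1 + -1*-1 + 0*-2 = 1
  c_3 = 0*0 + 0*1 + 1*-1 + -1*-2 = 1
  c_4 = 0*0 + 1*1 + -3*-1 + 2*-2 = 0
p = 3; digits c_i = Σ_j d_{ij}·3^j, 0 ≤ d_{ij} < 3:
  c_1 = 0
  c_2 = 1 = 1·3^0
  c_3 = 1 = 1·3^0
  c_4 = 0
Factor λ_0 = (0, 1, 1, 0)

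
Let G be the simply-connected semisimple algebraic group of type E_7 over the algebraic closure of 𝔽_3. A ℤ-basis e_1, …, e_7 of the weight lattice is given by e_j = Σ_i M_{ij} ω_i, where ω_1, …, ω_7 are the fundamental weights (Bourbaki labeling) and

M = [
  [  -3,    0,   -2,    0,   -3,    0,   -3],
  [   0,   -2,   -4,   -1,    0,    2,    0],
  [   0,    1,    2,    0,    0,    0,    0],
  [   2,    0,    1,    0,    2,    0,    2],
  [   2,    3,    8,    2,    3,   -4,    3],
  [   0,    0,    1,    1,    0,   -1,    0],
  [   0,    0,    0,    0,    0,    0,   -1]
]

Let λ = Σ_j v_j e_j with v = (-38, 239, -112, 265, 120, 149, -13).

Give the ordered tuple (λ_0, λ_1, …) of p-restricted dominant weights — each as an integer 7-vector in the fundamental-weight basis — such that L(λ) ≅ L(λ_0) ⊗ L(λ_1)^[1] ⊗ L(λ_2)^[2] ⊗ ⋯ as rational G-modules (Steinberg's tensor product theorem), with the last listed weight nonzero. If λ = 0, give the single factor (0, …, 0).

((2, 0, 0, 2, 0, 1, 1), (2, 1, 2, 2, 0, 1, 1), (1, 0, 1, 2, 0, 0, 1))

In the fundamental-weight basis, λ has coordinates c = M·v (v = (-38, 239, -112, 265, 120, 149, -13)):
  c_1 = (-3)·(-38) + 0·239 + (-2)·(-112) + 0·265 + (-3)·(120) + 0·149 + (-3)·(-13) = 17
  c_2 = (0)·(-38) + (-2)·(239) + (-4)·(-112) + (-1)·(265) + 0·120 + 2·149 + (0)·(-13) = 3
  c_3 = (0)·(-38) + 1·239 + (2)·(-112) + 0·265 + 0·120 + 0·149 + (0)·(-13) = 15
  c_4 = (2)·(-38) + 0·239 + (1)·(-112) + 0·265 + 2·120 + 0·149 + (2)·(-13) = 26
  c_5 = (2)·(-38) + 3·239 + (8)·(-112) + 2·265 + 3·120 + (-4)·(149) + (3)·(-13) = 0
  c_6 = (0)·(-38) + 0·239 + (1)·(-112) + 1·265 + 0·120 + (-1)·(149) + (0)·(-13) = 4
  c_7 = (0)·(-38) + 0·239 + (0)·(-112) + 0·265 + 0·120 + 0·149 + (-1)·(-13) = 13
Writing each c_i in base p = 3:
  c_1 = 17 = 2·3^0 + 2·3^1 + 1·3^2
  c_2 = 3 = 0·3^0 + 1·3^1
  c_3 = 15 = 0·3^0 + 2·3^1 + 1·3^2
  c_4 = 26 = 2·3^0 + 2·3^1 + 2·3^2
  c_5 = 0
  c_6 = 4 = 1·3^0 + 1·3^1
  c_7 = 13 = 1·3^0 + 1·3^1 + 1·3^2
p-restricted factor λ_0 = (2, 0, 0, 2, 0, 1, 1)
p-restricted factor λ_1 = (2, 1, 2, 2, 0, 1, 1)
p-restricted factor λ_2 = (1, 0, 1, 2, 0, 0, 1)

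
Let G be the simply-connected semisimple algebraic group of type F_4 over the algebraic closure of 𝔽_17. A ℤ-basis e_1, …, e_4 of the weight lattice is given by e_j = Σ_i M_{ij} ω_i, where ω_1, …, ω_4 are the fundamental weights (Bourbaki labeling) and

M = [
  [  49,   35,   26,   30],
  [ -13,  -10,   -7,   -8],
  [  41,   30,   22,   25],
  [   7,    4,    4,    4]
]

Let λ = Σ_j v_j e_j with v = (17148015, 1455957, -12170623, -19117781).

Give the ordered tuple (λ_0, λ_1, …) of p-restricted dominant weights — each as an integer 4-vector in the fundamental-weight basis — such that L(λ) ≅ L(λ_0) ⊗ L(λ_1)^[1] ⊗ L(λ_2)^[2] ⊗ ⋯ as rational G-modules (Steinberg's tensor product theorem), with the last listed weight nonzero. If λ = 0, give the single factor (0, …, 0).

In the fundamental-weight basis, λ has coordinates c = M·v (v = (17148015, 1455957, -12170623, -19117781)):
  c_1 = 49*17148015 + 35*1455957 + 26*-12170623 + 30*-19117781 = 1241602
  c_2 = -13*17148015 + -10*1455957 + -7*-12170623 + -8*-19117781 = 652844
  c_3 = 41*17148015 + 30*1455957 + 22*-12170623 + 25*-19117781 = 1049094
  c_4 = 7*17148015 + 4*1455957 + 4*-12170623 + 4*-19117781 = 706317
Writing each c_i in base p = 17:
  c_1 = 1241602 = 7·17^0 + 3·17^1 + 12·17^2 + 14·17^3 + 14·17^4
  c_2 = 652844 = 10·17^0 + 16·17^1 + 14·17^2 + 13·17^3 + 7·17^4
  c_3 = 1049094 = 7·17^0 + 1·17^1 + 9·17^2 + 9·17^3 + 12·17^4
  c_4 = 706317 = 1·17^0 + 0·17^1 + 13·17^2 + 7·17^3 + 8·17^4
λ_0 = (7, 10, 7, 1)
λ_1 = (3, 16, 1, 0)
λ_2 = (12, 14, 9, 13)
λ_3 = (14, 13, 9, 7)
λ_4 = (14, 7, 12, 8)

((7, 10, 7, 1), (3, 16, 1, 0), (12, 14, 9, 13), (14, 13, 9, 7), (14, 7, 12, 8))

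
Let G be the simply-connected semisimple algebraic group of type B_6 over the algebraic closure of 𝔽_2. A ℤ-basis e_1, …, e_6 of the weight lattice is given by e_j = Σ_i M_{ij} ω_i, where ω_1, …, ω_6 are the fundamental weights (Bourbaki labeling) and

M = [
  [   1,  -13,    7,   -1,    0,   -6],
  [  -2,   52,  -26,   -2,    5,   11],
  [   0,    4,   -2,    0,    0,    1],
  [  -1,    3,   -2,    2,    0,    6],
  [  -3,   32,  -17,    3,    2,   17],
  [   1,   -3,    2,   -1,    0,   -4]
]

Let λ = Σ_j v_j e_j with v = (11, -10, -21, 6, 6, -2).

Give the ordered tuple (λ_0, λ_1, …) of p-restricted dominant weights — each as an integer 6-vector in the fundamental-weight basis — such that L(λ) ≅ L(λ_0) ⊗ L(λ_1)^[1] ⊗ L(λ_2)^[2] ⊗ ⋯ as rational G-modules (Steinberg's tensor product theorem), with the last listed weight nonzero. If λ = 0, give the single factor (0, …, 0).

((0, 0, 0, 1, 0, 1),)

ω-coordinates c = M·v, v = (11, -10, -21, 6, 6, -2):
  c_1 = 1·11 + (-13)·(-10) + (7)·(-21) + (-1)·(6) + 0·6 + (-6)·(-2) = 0
  c_2 = (-2)·(11) + (52)·(-10) + (-26)·(-21) + (-2)·(6) + 5·6 + (11)·(-2) = 0
  c_3 = 0·11 + (4)·(-10) + (-2)·(-21) + 0·6 + 0·6 + (1)·(-2) = 0
  c_4 = (-1)·(11) + (3)·(-10) + (-2)·(-21) + 2·6 + 0·6 + (6)·(-2) = 1
  c_5 = (-3)·(11) + (32)·(-10) + (-17)·(-21) + 3·6 + 2·6 + (17)·(-2) = 0
  c_6 = 1·11 + (-3)·(-10) + (2)·(-21) + (-1)·(6) + 0·6 + (-4)·(-2) = 1
Writing each c_i in base p = 2:
  c_1 = 0
  c_2 = 0
  c_3 = 0
  c_4 = 1 = 1·2^0
  c_5 = 0
  c_6 = 1 = 1·2^0
Factor λ_0 = (0, 0, 0, 1, 0, 1)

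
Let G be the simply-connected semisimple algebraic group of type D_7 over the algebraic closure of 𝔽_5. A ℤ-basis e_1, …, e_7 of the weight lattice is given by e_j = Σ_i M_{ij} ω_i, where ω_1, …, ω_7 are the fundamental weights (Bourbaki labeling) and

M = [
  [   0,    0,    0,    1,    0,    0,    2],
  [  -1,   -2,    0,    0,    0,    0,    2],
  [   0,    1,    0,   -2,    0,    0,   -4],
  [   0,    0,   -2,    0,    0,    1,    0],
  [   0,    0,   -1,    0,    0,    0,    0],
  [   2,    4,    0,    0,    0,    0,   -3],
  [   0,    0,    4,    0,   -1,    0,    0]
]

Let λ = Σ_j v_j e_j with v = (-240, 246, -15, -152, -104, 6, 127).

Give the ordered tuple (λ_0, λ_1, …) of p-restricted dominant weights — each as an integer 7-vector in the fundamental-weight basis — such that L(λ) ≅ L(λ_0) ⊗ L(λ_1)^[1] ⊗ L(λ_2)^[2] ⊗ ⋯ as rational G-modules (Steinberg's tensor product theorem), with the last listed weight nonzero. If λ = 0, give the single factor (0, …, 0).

((2, 2, 2, 1, 0, 3, 4), (0, 0, 3, 2, 3, 4, 3), (4, 0, 1, 1, 0, 4, 1))

Converting to the ω-basis (c_i = row i of M dotted with v = (-240, 246, -15, -152, -104, 6, 127)):
  c_1 = 0*-240 + 0*246 + 0*-15 + 1*-152 + 0*-104 + 0*6 + 2*127 = 102
  c_2 = -1*-240 + -2*246 + 0*-15 + 0*-152 + 0*-104 + 0*6 + 2*127 = 2
  c_3 = 0*-240 + 1*246 + 0*-15 + -2*-152 + 0*-104 + 0*6 + -4*127 = 42
  c_4 = 0*-240 + 0*246 + -2*-15 + 0*-152 + 0*-104 + 1*6 + 0*127 = 36
  c_5 = 0*-240 + 0*246 + -1*-15 + 0*-152 + 0*-104 + 0*6 + 0*127 = 15
  c_6 = 2*-240 + 4*246 + 0*-15 + 0*-152 + 0*-104 + 0*6 + -3*127 = 123
  c_7 = 0*-240 + 0*246 + 4*-15 + 0*-152 + -1*-104 + 0*6 + 0*127 = 44
Base-5 expansion of each c_i:
  c_1 = 102 = 2·5^0 + 0·5^1 + 4·5^2
  c_2 = 2 = 2·5^0
  c_3 = 42 = 2·5^0 + 3·5^1 + 1·5^2
  c_4 = 36 = 1·5^0 + 2·5^1 + 1·5^2
  c_5 = 15 = 0·5^0 + 3·5^1
  c_6 = 123 = 3·5^0 + 4·5^1 + 4·5^2
  c_7 = 44 = 4·5^0 + 3·5^1 + 1·5^2
λ_0 = (2, 2, 2, 1, 0, 3, 4)
λ_1 = (0, 0, 3, 2, 3, 4, 3)
λ_2 = (4, 0, 1, 1, 0, 4, 1)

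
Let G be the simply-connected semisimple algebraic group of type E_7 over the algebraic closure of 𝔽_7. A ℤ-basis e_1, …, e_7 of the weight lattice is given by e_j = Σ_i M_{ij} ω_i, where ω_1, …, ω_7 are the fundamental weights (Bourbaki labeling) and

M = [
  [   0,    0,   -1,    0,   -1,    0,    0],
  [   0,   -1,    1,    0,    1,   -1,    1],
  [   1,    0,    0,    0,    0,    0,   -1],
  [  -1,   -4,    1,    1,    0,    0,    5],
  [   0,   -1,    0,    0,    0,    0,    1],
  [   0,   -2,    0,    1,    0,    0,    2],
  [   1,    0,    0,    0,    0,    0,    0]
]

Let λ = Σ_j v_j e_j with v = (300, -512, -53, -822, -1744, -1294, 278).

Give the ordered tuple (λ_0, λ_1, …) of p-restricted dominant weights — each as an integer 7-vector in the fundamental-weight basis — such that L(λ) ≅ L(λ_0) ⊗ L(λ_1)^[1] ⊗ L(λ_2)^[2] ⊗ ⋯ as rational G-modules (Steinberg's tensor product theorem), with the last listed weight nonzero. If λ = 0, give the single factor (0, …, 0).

((5, 0, 1, 2, 6, 2, 6), (4, 6, 3, 1, 0, 3, 0), (1, 5, 0, 4, 2, 1, 6), (5, 0, 0, 6, 2, 2, 0))

In the fundamental-weight basis, λ has coordinates c = M·v (v = (300, -512, -53, -822, -1744, -1294, 278)):
  c_1 = 0·300 + (0)·(-512) + (-1)·(-53) + (0)·(-822) + (-1)·(-1744) + (0)·(-1294) + 0·278 = 1797
  c_2 = 0·300 + (-1)·(-512) + (1)·(-53) + (0)·(-822) + (1)·(-1744) + (-1)·(-1294) + 1·278 = 287
  c_3 = 1·300 + (0)·(-512) + (0)·(-53) + (0)·(-822) + (0)·(-1744) + (0)·(-1294) + (-1)·(278) = 22
  c_4 = (-1)·(300) + (-4)·(-512) + (1)·(-53) + (1)·(-822) + (0)·(-1744) + (0)·(-1294) + 5·278 = 2263
  c_5 = 0·300 + (-1)·(-512) + (0)·(-53) + (0)·(-822) + (0)·(-1744) + (0)·(-1294) + 1·278 = 790
  c_6 = 0·300 + (-2)·(-512) + (0)·(-53) + (1)·(-822) + (0)·(-1744) + (0)·(-1294) + 2·278 = 758
  c_7 = 1·300 + (0)·(-512) + (0)·(-53) + (0)·(-822) + (0)·(-1744) + (0)·(-1294) + 0·278 = 300
Base-7 expansion of each c_i:
  c_1 = 1797 = 5·7^0 + 4·7^1 + 1·7^2 + 5·7^3
  c_2 = 287 = 0·7^0 + 6·7^1 + 5·7^2
  c_3 = 22 = 1·7^0 + 3·7^1
  c_4 = 2263 = 2·7^0 + 1·7^1 + 4·7^2 + 6·7^3
  c_5 = 790 = 6·7^0 + 0·7^1 + 2·7^2 + 2·7^3
  c_6 = 758 = 2·7^0 + 3·7^1 + 1·7^2 + 2·7^3
  c_7 = 300 = 6·7^0 + 0·7^1 + 6·7^2
λ_0 = (5, 0, 1, 2, 6, 2, 6)
λ_1 = (4, 6, 3, 1, 0, 3, 0)
λ_2 = (1, 5, 0, 4, 2, 1, 6)
λ_3 = (5, 0, 0, 6, 2, 2, 0)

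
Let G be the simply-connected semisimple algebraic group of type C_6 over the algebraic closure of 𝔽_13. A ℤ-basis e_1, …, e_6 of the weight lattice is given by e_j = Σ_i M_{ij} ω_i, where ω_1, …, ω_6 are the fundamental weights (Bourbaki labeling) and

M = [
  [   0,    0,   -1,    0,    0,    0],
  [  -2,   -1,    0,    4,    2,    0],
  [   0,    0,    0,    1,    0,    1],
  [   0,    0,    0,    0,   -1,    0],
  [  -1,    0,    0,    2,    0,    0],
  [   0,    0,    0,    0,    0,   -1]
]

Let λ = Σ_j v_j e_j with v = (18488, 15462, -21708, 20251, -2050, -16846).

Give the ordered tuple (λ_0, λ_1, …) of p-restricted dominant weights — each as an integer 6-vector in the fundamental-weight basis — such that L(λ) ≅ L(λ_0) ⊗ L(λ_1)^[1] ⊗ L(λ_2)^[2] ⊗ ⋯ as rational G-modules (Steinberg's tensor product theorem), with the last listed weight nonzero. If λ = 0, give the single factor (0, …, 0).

((11, 0, 12, 9, 5, 11), (5, 10, 1, 1, 3, 8), (11, 1, 7, 12, 0, 8), (9, 11, 1, 0, 10, 7))

Compute c_i = Σ_j M_{ij} v_j with v = (18488, 15462, -21708, 20251, -2050, -16846):
  c_1 = 0·18488 + 0·15462 + (-1)·(-21708) + 0·20251 + (0)·(-2050) + (0)·(-16846) = 21708
  c_2 = (-2)·(18488) + (-1)·(15462) + (0)·(-21708) + 4·20251 + (2)·(-2050) + (0)·(-16846) = 24466
  c_3 = 0·18488 + 0·15462 + (0)·(-21708) + 1·20251 + (0)·(-2050) + (1)·(-16846) = 3405
  c_4 = 0·18488 + 0·15462 + (0)·(-21708) + 0·20251 + (-1)·(-2050) + (0)·(-16846) = 2050
  c_5 = (-1)·(18488) + 0·15462 + (0)·(-21708) + 2·20251 + (0)·(-2050) + (0)·(-16846) = 22014
  c_6 = 0·18488 + 0·15462 + (0)·(-21708) + 0·20251 + (0)·(-2050) + (-1)·(-16846) = 16846
Writing each c_i in base p = 13:
  c_1 = 21708 = 11·13^0 + 5·13^1 + 11·13^2 + 9·13^3
  c_2 = 24466 = 0·13^0 + 10·13^1 + 1·13^2 + 11·13^3
  c_3 = 3405 = 12·13^0 + 1·13^1 + 7·13^2 + 1·13^3
  c_4 = 2050 = 9·13^0 + 1·13^1 + 12·13^2
  c_5 = 22014 = 5·13^0 + 3·13^1 + 0·13^2 + 10·13^3
  c_6 = 16846 = 11·13^0 + 8·13^1 + 8·13^2 + 7·13^3
Factor λ_0 = (11, 0, 12, 9, 5, 11)
Factor λ_1 = (5, 10, 1, 1, 3, 8)
Factor λ_2 = (11, 1, 7, 12, 0, 8)
Factor λ_3 = (9, 11, 1, 0, 10, 7)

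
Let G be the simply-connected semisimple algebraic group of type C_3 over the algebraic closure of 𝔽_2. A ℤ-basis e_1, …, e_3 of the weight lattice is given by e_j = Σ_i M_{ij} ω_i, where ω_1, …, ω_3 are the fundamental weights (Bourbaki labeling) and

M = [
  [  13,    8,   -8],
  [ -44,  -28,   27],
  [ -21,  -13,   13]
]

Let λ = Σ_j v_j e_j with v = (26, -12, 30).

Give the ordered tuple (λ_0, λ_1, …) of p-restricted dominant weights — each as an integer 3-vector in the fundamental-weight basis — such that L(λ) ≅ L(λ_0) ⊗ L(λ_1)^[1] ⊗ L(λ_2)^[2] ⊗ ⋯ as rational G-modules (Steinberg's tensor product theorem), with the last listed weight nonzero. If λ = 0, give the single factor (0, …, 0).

((0, 0, 0), (1, 1, 0))

In the fundamental-weight basis, λ has coordinates c = M·v (v = (26, -12, 30)):
  c_1 = 13*26 + 8*-12 + -8*30 = 2
  c_2 = -44*26 + -28*-12 + 27*30 = 2
  c_3 = -21*26 + -13*-12 + 13*30 = 0
Writing each c_i in base p = 2:
  c_1 = 2 = 0·2^0 + 1·2^1
  c_2 = 2 = 0·2^0 + 1·2^1
  c_3 = 0
Factor λ_0 = (0, 0, 0)
Factor λ_1 = (1, 1, 0)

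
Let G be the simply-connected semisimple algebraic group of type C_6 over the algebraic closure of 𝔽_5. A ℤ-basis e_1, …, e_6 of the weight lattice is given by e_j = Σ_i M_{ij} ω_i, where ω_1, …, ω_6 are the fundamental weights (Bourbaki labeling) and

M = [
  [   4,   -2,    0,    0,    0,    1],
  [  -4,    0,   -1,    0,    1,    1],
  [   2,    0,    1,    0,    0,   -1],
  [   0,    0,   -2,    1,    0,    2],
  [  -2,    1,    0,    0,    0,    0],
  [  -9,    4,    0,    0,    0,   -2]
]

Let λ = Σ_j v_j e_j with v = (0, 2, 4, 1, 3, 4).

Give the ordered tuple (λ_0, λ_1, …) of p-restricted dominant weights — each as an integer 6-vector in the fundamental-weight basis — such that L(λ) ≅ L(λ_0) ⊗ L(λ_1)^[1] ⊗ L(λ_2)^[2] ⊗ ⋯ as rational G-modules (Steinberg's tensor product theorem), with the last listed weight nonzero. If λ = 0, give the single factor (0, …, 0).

Change of basis e → ω: c = M·v where v = (0, 2, 4, 1, 3, 4):
  c_1 = 4·0 + (-2)·(2) + 0·4 + 0·1 + 0·3 + 1·4 = 0
  c_2 = (-4)·(0) + 0·2 + (-1)·(4) + 0·1 + 1·3 + 1·4 = 3
  c_3 = 2·0 + 0·2 + 1·4 + 0·1 + 0·3 + (-1)·(4) = 0
  c_4 = 0·0 + 0·2 + (-2)·(4) + 1·1 + 0·3 + 2·4 = 1
  c_5 = (-2)·(0) + 1·2 + 0·4 + 0·1 + 0·3 + 0·4 = 2
  c_6 = (-9)·(0) + 4·2 + 0·4 + 0·1 + 0·3 + (-2)·(4) = 0
p = 5; digits c_i = Σ_j d_{ij}·5^j, 0 ≤ d_{ij} < 5:
  c_1 = 0
  c_2 = 3 = 3·5^0
  c_3 = 0
  c_4 = 1 = 1·5^0
  c_5 = 2 = 2·5^0
  c_6 = 0
p-restricted factor λ_0 = (0, 3, 0, 1, 2, 0)

((0, 3, 0, 1, 2, 0),)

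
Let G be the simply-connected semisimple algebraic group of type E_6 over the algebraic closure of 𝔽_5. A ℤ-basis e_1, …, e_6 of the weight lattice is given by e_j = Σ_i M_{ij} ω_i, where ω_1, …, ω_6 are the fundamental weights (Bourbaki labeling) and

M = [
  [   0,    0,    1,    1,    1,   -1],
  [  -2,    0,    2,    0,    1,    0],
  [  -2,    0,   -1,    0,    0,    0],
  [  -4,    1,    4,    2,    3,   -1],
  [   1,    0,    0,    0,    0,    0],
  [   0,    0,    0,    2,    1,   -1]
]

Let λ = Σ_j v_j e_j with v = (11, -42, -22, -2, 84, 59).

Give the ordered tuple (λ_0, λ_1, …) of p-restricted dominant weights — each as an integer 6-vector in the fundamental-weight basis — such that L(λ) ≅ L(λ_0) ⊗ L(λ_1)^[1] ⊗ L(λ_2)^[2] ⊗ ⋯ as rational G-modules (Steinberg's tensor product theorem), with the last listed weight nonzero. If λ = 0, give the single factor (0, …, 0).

Converting to the ω-basis (c_i = row i of M dotted with v = (11, -42, -22, -2, 84, 59)):
  c_1 = 0*11 + 0*-42 + 1*-22 + 1*-2 + 1*84 + -1*59 = 1
  c_2 = -2*11 + 0*-42 + 2*-22 + 0*-2 + 1*84 + 0*59 = 18
  c_3 = -2*11 + 0*-42 + -1*-22 + 0*-2 + 0*84 + 0*59 = 0
  c_4 = -4*11 + 1*-42 + 4*-22 + 2*-2 + 3*84 + -1*59 = 15
  c_5 = 1*11 + 0*-42 + 0*-22 + 0*-2 + 0*84 + 0*59 = 11
  c_6 = 0*11 + 0*-42 + 0*-22 + 2*-2 + 1*84 + -1*59 = 21
Writing each c_i in base p = 5:
  c_1 = 1 = 1·5^0
  c_2 = 18 = 3·5^0 + 3·5^1
  c_3 = 0
  c_4 = 15 = 0·5^0 + 3·5^1
  c_5 = 11 = 1·5^0 + 2·5^1
  c_6 = 21 = 1·5^0 + 4·5^1
Factor λ_0 = (1, 3, 0, 0, 1, 1)
Factor λ_1 = (0, 3, 0, 3, 2, 4)

((1, 3, 0, 0, 1, 1), (0, 3, 0, 3, 2, 4))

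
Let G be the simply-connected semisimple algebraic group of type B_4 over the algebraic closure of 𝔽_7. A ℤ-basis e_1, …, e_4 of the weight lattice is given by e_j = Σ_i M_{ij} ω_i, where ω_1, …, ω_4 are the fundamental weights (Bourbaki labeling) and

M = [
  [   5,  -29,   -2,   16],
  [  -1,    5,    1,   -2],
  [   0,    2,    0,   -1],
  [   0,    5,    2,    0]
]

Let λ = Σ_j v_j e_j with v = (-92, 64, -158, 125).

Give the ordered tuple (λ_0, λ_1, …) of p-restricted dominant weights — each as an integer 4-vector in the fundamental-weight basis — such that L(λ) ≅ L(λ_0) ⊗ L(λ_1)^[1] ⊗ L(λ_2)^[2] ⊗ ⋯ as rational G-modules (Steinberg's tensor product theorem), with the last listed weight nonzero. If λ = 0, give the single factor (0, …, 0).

((0, 4, 3, 4),)

ω-coordinates c = M·v, v = (-92, 64, -158, 125):
  c_1 = (5)·(-92) + (-29)·(64) + (-2)·(-158) + 16·125 = 0
  c_2 = (-1)·(-92) + 5·64 + (1)·(-158) + (-2)·(125) = 4
  c_3 = (0)·(-92) + 2·64 + (0)·(-158) + (-1)·(125) = 3
  c_4 = (0)·(-92) + 5·64 + (2)·(-158) + 0·125 = 4
Writing each c_i in base p = 7:
  c_1 = 0
  c_2 = 4 = 4·7^0
  c_3 = 3 = 3·7^0
  c_4 = 4 = 4·7^0
Factor λ_0 = (0, 4, 3, 4)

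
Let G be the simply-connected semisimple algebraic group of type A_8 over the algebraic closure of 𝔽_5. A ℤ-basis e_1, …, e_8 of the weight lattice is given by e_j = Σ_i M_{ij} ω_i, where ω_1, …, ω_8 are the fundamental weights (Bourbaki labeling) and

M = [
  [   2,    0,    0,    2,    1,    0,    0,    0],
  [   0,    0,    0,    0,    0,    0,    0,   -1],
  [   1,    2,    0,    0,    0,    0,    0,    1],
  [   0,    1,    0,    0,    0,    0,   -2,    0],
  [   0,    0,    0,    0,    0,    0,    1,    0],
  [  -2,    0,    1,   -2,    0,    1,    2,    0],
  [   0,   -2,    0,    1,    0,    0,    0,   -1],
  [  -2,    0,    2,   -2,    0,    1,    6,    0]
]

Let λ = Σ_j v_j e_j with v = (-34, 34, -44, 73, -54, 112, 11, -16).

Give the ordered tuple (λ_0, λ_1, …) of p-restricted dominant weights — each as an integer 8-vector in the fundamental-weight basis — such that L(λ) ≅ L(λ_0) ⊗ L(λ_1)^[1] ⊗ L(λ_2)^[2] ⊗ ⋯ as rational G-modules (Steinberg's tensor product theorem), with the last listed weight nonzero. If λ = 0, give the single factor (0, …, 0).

((4, 1, 3, 2, 1, 2, 1, 2), (4, 3, 3, 2, 2, 2, 4, 2))

Compute c_i = Σ_j M_{ij} v_j with v = (-34, 34, -44, 73, -54, 112, 11, -16):
  c_1 = (2)·(-34) + (0)·(34) + (0)·(-44) + (2)·(73) + (1)·(-54) + (0)·(112) + (0)·(11) + (0)·(-16) = 24
  c_2 = (0)·(-34) + (0)·(34) + (0)·(-44) + (0)·(73) + (0)·(-54) + (0)·(112) + (0)·(11) + (-1)·(-16) = 16
  c_3 = (1)·(-34) + (2)·(34) + (0)·(-44) + (0)·(73) + (0)·(-54) + (0)·(112) + (0)·(11) + (1)·(-16) = 18
  c_4 = (0)·(-34) + (1)·(34) + (0)·(-44) + (0)·(73) + (0)·(-54) + (0)·(112) + (-2)·(11) + (0)·(-16) = 12
  c_5 = (0)·(-34) + (0)·(34) + (0)·(-44) + (0)·(73) + (0)·(-54) + (0)·(112) + (1)·(11) + (0)·(-16) = 11
  c_6 = (-2)·(-34) + (0)·(34) + (1)·(-44) + (-2)·(73) + (0)·(-54) + (1)·(112) + (2)·(11) + (0)·(-16) = 12
  c_7 = (0)·(-34) + (-2)·(34) + (0)·(-44) + (1)·(73) + (0)·(-54) + (0)·(112) + (0)·(11) + (-1)·(-16) = 21
  c_8 = (-2)·(-34) + (0)·(34) + (2)·(-44) + (-2)·(73) + (0)·(-54) + (1)·(112) + (6)·(11) + (0)·(-16) = 12
Expand coordinatewise in base 5:
  c_1 = 24 = 4·5^0 + 4·5^1
  c_2 = 16 = 1·5^0 + 3·5^1
  c_3 = 18 = 3·5^0 + 3·5^1
  c_4 = 12 = 2·5^0 + 2·5^1
  c_5 = 11 = 1·5^0 + 2·5^1
  c_6 = 12 = 2·5^0 + 2·5^1
  c_7 = 21 = 1·5^0 + 4·5^1
  c_8 = 12 = 2·5^0 + 2·5^1
Factor λ_0 = (4, 1, 3, 2, 1, 2, 1, 2)
Factor λ_1 = (4, 3, 3, 2, 2, 2, 4, 2)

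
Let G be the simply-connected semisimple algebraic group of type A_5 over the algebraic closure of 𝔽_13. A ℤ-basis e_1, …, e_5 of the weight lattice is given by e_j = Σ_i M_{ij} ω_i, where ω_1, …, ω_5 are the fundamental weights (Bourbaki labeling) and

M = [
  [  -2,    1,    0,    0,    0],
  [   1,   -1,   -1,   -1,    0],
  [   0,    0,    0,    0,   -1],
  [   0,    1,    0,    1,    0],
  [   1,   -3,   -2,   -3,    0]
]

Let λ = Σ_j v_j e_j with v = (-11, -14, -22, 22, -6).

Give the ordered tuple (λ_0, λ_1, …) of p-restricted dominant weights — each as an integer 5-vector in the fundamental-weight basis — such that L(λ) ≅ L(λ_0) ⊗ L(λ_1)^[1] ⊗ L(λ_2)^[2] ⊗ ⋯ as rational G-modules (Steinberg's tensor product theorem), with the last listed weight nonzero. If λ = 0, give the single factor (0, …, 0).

Change of basis e → ω: c = M·v where v = (-11, -14, -22, 22, -6):
  c_1 = (-2)·(-11) + (1)·(-14) + (0)·(-22) + 0·22 + (0)·(-6) = 8
  c_2 = (1)·(-11) + (-1)·(-14) + (-1)·(-22) + (-1)·(22) + (0)·(-6) = 3
  c_3 = (0)·(-11) + (0)·(-14) + (0)·(-22) + 0·22 + (-1)·(-6) = 6
  c_4 = (0)·(-11) + (1)·(-14) + (0)·(-22) + 1·22 + (0)·(-6) = 8
  c_5 = (1)·(-11) + (-3)·(-14) + (-2)·(-22) + (-3)·(22) + (0)·(-6) = 9
p = 13; digits c_i = Σ_j d_{ij}·13^j, 0 ≤ d_{ij} < 13:
  c_1 = 8 = 8·13^0
  c_2 = 3 = 3·13^0
  c_3 = 6 = 6·13^0
  c_4 = 8 = 8·13^0
  c_5 = 9 = 9·13^0
Factor λ_0 = (8, 3, 6, 8, 9)

((8, 3, 6, 8, 9),)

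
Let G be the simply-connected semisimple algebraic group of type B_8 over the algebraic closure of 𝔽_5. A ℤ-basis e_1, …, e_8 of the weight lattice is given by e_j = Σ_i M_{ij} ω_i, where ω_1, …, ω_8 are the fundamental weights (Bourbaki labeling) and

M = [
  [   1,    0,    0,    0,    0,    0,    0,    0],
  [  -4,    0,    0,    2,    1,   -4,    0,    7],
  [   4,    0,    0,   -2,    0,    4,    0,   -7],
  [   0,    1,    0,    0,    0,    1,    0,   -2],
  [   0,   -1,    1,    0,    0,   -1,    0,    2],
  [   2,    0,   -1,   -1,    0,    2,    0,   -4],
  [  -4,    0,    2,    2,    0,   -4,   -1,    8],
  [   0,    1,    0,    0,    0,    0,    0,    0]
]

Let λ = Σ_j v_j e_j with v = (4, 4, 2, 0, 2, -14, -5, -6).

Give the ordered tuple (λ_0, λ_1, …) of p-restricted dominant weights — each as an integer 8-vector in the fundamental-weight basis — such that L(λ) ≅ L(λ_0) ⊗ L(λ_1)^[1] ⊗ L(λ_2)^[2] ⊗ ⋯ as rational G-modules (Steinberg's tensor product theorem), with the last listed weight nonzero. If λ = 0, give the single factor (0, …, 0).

((4, 0, 2, 2, 0, 2, 1, 4),)

ω-coordinates c = M·v, v = (4, 4, 2, 0, 2, -14, -5, -6):
  c_1 = (1)·(4) + (0)·(4) + (0)·(2) + (0)·(0) + (0)·(2) + (0)·(-14) + (0)·(-5) + (0)·(-6) = 4
  c_2 = (-4)·(4) + (0)·(4) + (0)·(2) + (2)·(0) + (1)·(2) + (-4)·(-14) + (0)·(-5) + (7)·(-6) = 0
  c_3 = (4)·(4) + (0)·(4) + (0)·(2) + (-2)·(0) + (0)·(2) + (4)·(-14) + (0)·(-5) + (-7)·(-6) = 2
  c_4 = (0)·(4) + (1)·(4) + (0)·(2) + (0)·(0) + (0)·(2) + (1)·(-14) + (0)·(-5) + (-2)·(-6) = 2
  c_5 = (0)·(4) + (-1)·(4) + (1)·(2) + (0)·(0) + (0)·(2) + (-1)·(-14) + (0)·(-5) + (2)·(-6) = 0
  c_6 = (2)·(4) + (0)·(4) + (-1)·(2) + (-1)·(0) + (0)·(2) + (2)·(-14) + (0)·(-5) + (-4)·(-6) = 2
  c_7 = (-4)·(4) + (0)·(4) + (2)·(2) + (2)·(0) + (0)·(2) + (-4)·(-14) + (-1)·(-5) + (8)·(-6) = 1
  c_8 = (0)·(4) + (1)·(4) + (0)·(2) + (0)·(0) + (0)·(2) + (0)·(-14) + (0)·(-5) + (0)·(-6) = 4
Expand coordinatewise in base 5:
  c_1 = 4 = 4·5^0
  c_2 = 0
  c_3 = 2 = 2·5^0
  c_4 = 2 = 2·5^0
  c_5 = 0
  c_6 = 2 = 2·5^0
  c_7 = 1 = 1·5^0
  c_8 = 4 = 4·5^0
λ_0 = (4, 0, 2, 2, 0, 2, 1, 4)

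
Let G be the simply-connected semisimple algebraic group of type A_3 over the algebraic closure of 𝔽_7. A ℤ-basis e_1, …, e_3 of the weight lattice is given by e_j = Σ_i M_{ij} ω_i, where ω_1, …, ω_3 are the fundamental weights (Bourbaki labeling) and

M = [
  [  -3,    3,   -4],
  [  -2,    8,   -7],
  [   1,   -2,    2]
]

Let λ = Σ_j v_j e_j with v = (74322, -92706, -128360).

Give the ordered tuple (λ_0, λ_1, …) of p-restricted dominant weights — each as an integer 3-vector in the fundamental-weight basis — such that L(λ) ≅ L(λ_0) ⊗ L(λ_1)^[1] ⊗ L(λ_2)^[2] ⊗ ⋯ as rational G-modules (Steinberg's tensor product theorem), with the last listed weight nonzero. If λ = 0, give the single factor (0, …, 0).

In the fundamental-weight basis, λ has coordinates c = M·v (v = (74322, -92706, -128360)):
  c_1 = (-3)·(74322) + (3)·(-92706) + (-4)·(-128360) = 12356
  c_2 = (-2)·(74322) + (8)·(-92706) + (-7)·(-128360) = 8228
  c_3 = (1)·(74322) + (-2)·(-92706) + (2)·(-128360) = 3014
Base-7 expansion of each c_i:
  c_1 = 12356 = 1·7^0 + 1·7^1 + 0·7^2 + 1·7^3 + 5·7^4
  c_2 = 8228 = 3·7^0 + 6·7^1 + 6·7^2 + 2·7^3 + 3·7^4
  c_3 = 3014 = 4·7^0 + 3·7^1 + 5·7^2 + 1·7^3 + 1·7^4
λ_0 = (1, 3, 4)
λ_1 = (1, 6, 3)
λ_2 = (0, 6, 5)
λ_3 = (1, 2, 1)
λ_4 = (5, 3, 1)

((1, 3, 4), (1, 6, 3), (0, 6, 5), (1, 2, 1), (5, 3, 1))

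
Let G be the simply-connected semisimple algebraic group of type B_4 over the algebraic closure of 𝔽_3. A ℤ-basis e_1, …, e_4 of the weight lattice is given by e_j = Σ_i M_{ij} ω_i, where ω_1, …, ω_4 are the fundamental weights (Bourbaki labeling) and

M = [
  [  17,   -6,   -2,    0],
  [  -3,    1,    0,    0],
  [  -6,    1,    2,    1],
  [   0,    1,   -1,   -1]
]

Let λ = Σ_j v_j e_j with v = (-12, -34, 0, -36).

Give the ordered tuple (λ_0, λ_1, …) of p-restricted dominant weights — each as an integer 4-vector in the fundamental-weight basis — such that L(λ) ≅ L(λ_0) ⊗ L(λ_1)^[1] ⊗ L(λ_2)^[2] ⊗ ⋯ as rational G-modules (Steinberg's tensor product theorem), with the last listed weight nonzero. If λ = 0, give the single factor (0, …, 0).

ω-coordinates c = M·v, v = (-12, -34, 0, -36):
  c_1 = (17)·(-12) + (-6)·(-34) + (-2)·(0) + (0)·(-36) = 0
  c_2 = (-3)·(-12) + (1)·(-34) + (0)·(0) + (0)·(-36) = 2
  c_3 = (-6)·(-12) + (1)·(-34) + (2)·(0) + (1)·(-36) = 2
  c_4 = (0)·(-12) + (1)·(-34) + (-1)·(0) + (-1)·(-36) = 2
Expand coordinatewise in base 3:
  c_1 = 0
  c_2 = 2 = 2·3^0
  c_3 = 2 = 2·3^0
  c_4 = 2 = 2·3^0
λ_0 = (0, 2, 2, 2)

((0, 2, 2, 2),)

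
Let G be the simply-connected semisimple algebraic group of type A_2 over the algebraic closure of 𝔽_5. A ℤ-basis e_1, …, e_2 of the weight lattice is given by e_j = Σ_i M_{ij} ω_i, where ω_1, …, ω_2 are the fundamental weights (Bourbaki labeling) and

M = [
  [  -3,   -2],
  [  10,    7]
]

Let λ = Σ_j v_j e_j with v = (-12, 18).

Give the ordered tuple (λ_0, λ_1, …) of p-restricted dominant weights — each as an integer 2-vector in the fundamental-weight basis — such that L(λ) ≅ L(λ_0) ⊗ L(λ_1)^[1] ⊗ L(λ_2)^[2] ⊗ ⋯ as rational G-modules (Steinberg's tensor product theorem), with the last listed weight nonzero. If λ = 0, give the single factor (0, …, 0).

((0, 1), (0, 1))

ω-coordinates c = M·v, v = (-12, 18):
  c_1 = (-3)·(-12) + (-2)·(18) = 0
  c_2 = (10)·(-12) + 7·18 = 6
Expand coordinatewise in base 5:
  c_1 = 0
  c_2 = 6 = 1·5^0 + 1·5^1
p-restricted factor λ_0 = (0, 1)
p-restricted factor λ_1 = (0, 1)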